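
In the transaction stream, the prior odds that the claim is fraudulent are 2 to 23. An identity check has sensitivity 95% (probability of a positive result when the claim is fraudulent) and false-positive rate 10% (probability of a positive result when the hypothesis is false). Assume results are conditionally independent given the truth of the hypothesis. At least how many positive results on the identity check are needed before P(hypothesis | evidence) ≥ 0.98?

3

Prior odds = 2/23.
Likelihood ratio of a positive result = 0.95/0.1 = 9.5.
Target posterior odds = 0.98/0.02 = 49.
Require 9.5ⁿ ≥ 49 ÷ (2/23) = 563.5.
9.5² = 90.25 falls short of 563.5 but 9.5³ = 857.375 reaches it, so n = 3.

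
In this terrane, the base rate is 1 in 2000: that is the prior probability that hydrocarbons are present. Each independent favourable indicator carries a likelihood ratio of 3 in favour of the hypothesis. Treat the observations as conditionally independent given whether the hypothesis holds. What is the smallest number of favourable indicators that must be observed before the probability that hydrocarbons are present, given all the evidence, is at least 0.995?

12

Prior odds: 0.0005 ÷ 0.9995 = 1/1999.
Likelihood ratio per favourable indicator = 3.
Target posterior odds = 0.995/0.005 = 199.
Require 3ⁿ ≥ 199 ÷ (1/1999) = 397801.
3¹¹ = 177147 falls short of 397801 but 3¹² = 531441 reaches it, so n = 12.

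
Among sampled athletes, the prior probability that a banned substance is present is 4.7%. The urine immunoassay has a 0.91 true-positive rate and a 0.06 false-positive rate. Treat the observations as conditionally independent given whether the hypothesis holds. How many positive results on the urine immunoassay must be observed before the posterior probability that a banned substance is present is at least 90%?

2

Prior odds: 0.047 ÷ 0.953 = 47/953.
Likelihood ratio of a positive result = 0.91/0.06 = 91/6.
Target posterior odds = 0.9/0.1 = 9.
Require (91/6)ⁿ ≥ 9 ÷ (47/953) = 8577/47.
(91/6)¹ = 91/6 falls short of 8577/47 but (91/6)² = 8281/36 reaches it, so n = 2.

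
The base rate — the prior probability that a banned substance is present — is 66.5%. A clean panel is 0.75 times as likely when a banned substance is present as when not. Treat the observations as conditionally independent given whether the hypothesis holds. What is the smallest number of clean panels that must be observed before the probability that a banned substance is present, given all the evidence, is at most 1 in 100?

Prior odds: 0.665 ÷ 0.335 = 133/67.
Likelihood ratio per clean panel = 0.75.
Target odds: 0.01 ÷ 0.99 = 1/99.
Require 0.75ⁿ ≤ 1/99 ÷ (133/67) = 67/13167.
0.75¹⁸ ≈0.00563771 is still above 67/13167 but 0.75¹⁹ ≈0.00422828 is at or below it, so n = 19.

19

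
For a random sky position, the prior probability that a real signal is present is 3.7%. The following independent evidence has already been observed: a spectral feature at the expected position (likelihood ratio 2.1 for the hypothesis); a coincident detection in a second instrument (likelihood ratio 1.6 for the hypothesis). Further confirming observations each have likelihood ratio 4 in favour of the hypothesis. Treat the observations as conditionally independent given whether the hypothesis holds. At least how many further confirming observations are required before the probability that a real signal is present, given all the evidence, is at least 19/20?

4

Prior odds = 0.037/0.963 = 37/963.
Combined Bayes factor of the evidence already in hand = 2.1 × 1.6 = 3.36.
Odds after that evidence = (37/963) × 3.36 = 1036/8025.
Target odds = 0.95/0.05 = 19.
Need 4ⁿ ≥ 19 ÷ (1036/8025) = 152475/1036.
4³ = 64 falls short of 152475/1036 but 4⁴ = 256 reaches it, so n = 4.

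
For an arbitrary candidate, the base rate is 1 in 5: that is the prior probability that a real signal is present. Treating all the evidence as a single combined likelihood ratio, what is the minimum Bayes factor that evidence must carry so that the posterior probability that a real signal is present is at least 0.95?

Prior odds = 0.2/0.8 = 0.25.
Target odds = 0.95/0.05 = 19.
Required Bayes factor = 19 ÷ 0.25 = 76.

76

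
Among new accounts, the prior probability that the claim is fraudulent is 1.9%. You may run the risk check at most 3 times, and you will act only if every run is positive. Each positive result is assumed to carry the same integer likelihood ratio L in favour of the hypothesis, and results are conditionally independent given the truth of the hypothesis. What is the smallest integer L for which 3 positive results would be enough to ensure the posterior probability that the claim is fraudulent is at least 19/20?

10

Prior odds = 0.019/0.981 = 19/981.
Target odds = 0.95/0.05 = 19.
Need L³ ≥ 19 ÷ (19/981) = 981.
9³ = 729 < 981 ≤ 1000 = 10³, so L = 10.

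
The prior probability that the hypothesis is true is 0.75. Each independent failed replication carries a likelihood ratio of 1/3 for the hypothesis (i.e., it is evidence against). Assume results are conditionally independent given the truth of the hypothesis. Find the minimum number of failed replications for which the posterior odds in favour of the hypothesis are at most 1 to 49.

5

Prior odds = 0.75/0.25 = 3.
Likelihood ratio per failed replication = 1/3.
Target odds = 1/49.
Need 3 × (1/3)ⁿ ≤ 1/49, i.e. (1/3)ⁿ ≤ 1/147.
(1/3)⁴ = 1/81 is still above 1/147 but (1/3)⁵ = 1/243 is at or below it, so n = 5.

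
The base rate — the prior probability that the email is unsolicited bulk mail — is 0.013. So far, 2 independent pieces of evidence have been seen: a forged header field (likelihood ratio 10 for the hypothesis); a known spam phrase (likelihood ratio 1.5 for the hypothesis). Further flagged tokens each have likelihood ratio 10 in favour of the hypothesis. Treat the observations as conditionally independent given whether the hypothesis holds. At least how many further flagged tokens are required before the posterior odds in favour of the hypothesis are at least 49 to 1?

3

Prior odds = 0.013/0.987 = 13/987.
Combined Bayes factor of the evidence already in hand = 10 × 1.5 = 15.
Odds after that evidence = (13/987) × 15 = 65/329.
Target odds = 49.
Need 10ⁿ ≥ 49 ÷ (65/329) = 16121/65.
10² = 100 falls short of 16121/65 but 10³ = 1000 reaches it, so n = 3.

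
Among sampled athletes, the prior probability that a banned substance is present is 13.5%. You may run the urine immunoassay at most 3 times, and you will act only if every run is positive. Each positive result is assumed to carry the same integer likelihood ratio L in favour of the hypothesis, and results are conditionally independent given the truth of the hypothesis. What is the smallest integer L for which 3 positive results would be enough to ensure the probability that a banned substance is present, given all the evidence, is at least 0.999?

19

Prior odds = 0.135/0.865 = 27/173.
Target odds = 0.999/0.001 = 999.
Need L³ ≥ 999 ÷ (27/173) = 6401.
18³ = 5832 < 6401 ≤ 6859 = 19³, so L = 19.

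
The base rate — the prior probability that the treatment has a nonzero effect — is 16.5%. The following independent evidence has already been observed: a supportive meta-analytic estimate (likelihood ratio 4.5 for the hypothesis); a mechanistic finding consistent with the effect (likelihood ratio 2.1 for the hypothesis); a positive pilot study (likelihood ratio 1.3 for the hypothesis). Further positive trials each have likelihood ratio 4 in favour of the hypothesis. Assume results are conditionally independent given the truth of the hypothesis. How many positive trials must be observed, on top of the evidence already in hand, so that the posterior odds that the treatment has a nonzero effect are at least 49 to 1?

Prior odds = 0.165/0.835 = 33/167.
Combined Bayes factor of the evidence already in hand = 4.5 × 2.1 × 1.3 = 12.285.
Odds after that evidence = (33/167) × 12.285 = 81081/33400.
Target odds = 49.
Need 4ⁿ ≥ 49 ÷ (81081/33400) = 233800/11583.
4² = 16 falls short of 233800/11583 but 4³ = 64 reaches it, so n = 3.

3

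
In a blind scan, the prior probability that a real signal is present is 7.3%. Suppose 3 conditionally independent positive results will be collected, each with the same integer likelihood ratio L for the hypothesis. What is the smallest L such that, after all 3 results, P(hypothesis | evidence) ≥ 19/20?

7

Prior odds = 0.073/0.927 = 73/927.
Target odds = 0.95/0.05 = 19.
Need L³ ≥ 19 ÷ (73/927) = 17613/73.
6³ = 216 < 17613/73 ≤ 343 = 7³, so L = 7.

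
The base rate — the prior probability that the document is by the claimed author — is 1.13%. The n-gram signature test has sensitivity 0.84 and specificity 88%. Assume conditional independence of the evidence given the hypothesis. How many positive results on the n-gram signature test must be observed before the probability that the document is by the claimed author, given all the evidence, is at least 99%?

5

Prior odds: 0.0113 ÷ 0.9887 = 113/9887.
False-positive rate = 1 − 0.88 = 0.12; likelihood ratio of a positive = 0.84/0.12 = 7.
Target posterior odds = 0.99/0.01 = 99.
Need (113/9887) × 7ⁿ ≥ 99, i.e. 7ⁿ ≥ 978813/113.
7⁴ = 2401 falls short of 978813/113 but 7⁵ = 16807 reaches it, so n = 5.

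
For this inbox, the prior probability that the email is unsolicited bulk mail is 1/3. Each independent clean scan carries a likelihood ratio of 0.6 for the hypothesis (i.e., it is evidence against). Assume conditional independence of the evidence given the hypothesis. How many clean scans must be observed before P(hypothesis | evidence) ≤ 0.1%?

Prior odds = (1/3)/(2/3) = 0.5.
Likelihood ratio per clean scan = 0.6.
Target odds: 0.001 ÷ 0.999 = 1/999.
Need 0.5 × 0.6ⁿ ≤ 1/999, i.e. 0.6ⁿ ≤ 2/999.
0.6¹² = 531441/244140625 is still above 2/999 but 0.6¹³ ≈0.00130607 is at or below it, so n = 13.

13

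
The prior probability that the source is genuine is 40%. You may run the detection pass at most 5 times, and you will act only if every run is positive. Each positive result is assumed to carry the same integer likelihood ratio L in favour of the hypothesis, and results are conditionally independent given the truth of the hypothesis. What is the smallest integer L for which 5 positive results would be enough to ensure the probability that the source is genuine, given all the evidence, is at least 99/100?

Prior odds = 0.4/0.6 = 2/3.
Target odds = 0.99/0.01 = 99.
Need L⁵ ≥ 99 ÷ (2/3) = 148.5.
2⁵ = 32 < 148.5 ≤ 243 = 3⁵, so L = 3.

3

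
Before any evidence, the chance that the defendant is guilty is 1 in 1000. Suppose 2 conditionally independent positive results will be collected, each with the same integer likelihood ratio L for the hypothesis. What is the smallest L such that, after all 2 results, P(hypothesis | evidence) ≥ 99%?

Prior odds = 0.001/0.999 = 1/999.
Target odds = 0.99/0.01 = 99.
Need L² ≥ 99 ÷ (1/999) = 98901.
314² = 98596 < 98901 ≤ 99225 = 315², so L = 315.

315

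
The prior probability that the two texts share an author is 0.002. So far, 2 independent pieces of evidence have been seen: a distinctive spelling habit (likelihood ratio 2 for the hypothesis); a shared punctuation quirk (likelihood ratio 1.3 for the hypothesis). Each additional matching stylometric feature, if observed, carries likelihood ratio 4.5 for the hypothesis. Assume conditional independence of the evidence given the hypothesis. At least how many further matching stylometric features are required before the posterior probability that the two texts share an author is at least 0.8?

Prior odds = 0.002/0.998 = 1/499.
Combined Bayes factor of the evidence already in hand = 2 × 1.3 = 2.6.
Odds after that evidence = (1/499) × 2.6 = 13/2495.
Target odds = 0.8/0.2 = 4.
Need 4.5ⁿ ≥ 4 ÷ (13/2495) = 9980/13.
4.5⁴ = 410.0625 falls short of 9980/13 but 4.5⁵ = 1845.28125 reaches it, so n = 5.

5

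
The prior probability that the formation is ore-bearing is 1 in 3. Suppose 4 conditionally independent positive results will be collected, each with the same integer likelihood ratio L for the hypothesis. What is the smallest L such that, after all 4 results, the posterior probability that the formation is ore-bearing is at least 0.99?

4

Prior odds = (1/3)/(2/3) = 0.5.
Target odds = 0.99/0.01 = 99.
Need L⁴ ≥ 99 ÷ 0.5 = 198.
3⁴ = 81 < 198 ≤ 256 = 4⁴, so L = 4.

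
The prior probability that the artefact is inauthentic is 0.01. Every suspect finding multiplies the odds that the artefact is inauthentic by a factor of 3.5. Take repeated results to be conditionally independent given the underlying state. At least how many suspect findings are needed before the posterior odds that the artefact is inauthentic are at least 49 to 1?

7

Prior odds: 0.01 ÷ 0.99 = 1/99.
Likelihood ratio per suspect finding = 3.5.
Target odds = 49.
Need (1/99) × 3.5ⁿ ≥ 49, i.e. 3.5ⁿ ≥ 4851.
3.5⁶ = 1838.265625 falls short of 4851 but 3.5⁷ = 823543/128 reaches it, so n = 7.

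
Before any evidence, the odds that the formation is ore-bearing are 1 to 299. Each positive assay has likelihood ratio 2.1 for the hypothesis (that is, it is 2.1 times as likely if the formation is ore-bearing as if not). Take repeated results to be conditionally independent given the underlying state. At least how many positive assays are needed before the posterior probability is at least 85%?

11

Prior odds = 1/299.
Likelihood ratio per positive assay = 2.1.
Target odds: 0.85 ÷ 0.15 = 17/3.
Need (1/299) × 2.1ⁿ ≥ 17/3, i.e. 2.1ⁿ ≥ 5083/3.
2.1¹⁰ ≈1667.99 falls short of 5083/3 but 2.1¹¹ ≈3502.78 reaches it, so n = 11.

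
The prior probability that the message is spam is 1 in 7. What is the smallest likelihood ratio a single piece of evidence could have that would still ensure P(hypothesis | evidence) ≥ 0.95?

114

Prior odds = (1/7)/(6/7) = 1/6.
Target odds = 0.95/0.05 = 19.
Required Bayes factor = 19 ÷ (1/6) = 114.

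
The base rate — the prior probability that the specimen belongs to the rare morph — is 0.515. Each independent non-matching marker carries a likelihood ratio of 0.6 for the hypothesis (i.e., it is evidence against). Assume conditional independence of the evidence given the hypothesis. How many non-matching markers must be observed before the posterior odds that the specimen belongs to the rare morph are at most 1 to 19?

Prior odds: 0.515 ÷ 0.485 = 103/97.
Likelihood ratio per non-matching marker = 0.6.
Target odds = 1/19.
Need (103/97) × 0.6ⁿ ≤ 1/19, i.e. 0.6ⁿ ≤ 97/1957.
0.6⁵ = 0.07776 is still above 97/1957 but 0.6⁶ = 729/15625 is at or below it, so n = 6.

6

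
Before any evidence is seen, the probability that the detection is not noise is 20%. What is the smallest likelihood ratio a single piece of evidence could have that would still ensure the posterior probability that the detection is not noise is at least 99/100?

396

Prior odds = 0.2/0.8 = 0.25.
Target odds = 0.99/0.01 = 99.
Required Bayes factor = 99 ÷ 0.25 = 396.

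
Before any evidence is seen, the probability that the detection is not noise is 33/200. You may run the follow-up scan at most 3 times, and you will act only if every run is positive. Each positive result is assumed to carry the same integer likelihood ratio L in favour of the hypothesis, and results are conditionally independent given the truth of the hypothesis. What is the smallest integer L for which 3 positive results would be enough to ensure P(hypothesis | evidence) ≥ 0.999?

Prior odds = 0.165/0.835 = 33/167.
Target odds = 0.999/0.001 = 999.
Need L³ ≥ 999 ÷ (33/167) = 55611/11.
17³ = 4913 < 55611/11 ≤ 5832 = 18³, so L = 18.

18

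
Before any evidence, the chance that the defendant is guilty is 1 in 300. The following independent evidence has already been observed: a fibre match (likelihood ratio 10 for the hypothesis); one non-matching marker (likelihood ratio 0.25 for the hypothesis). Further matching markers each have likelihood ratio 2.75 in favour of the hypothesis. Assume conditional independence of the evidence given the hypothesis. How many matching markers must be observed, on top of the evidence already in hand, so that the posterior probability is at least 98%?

9

Prior odds = (1/300)/(299/300) = 1/299.
Combined Bayes factor of the evidence already in hand = 10 × 0.25 = 2.5.
Odds after that evidence = (1/299) × 2.5 = 5/598.
Target odds = 0.98/0.02 = 49.
Need 2.75ⁿ ≥ 49 ÷ (5/598) = 5860.4.
2.75⁸ = 214358881/65536 falls short of 5860.4 but 2.75⁹ ≈8994.86 reaches it, so n = 9.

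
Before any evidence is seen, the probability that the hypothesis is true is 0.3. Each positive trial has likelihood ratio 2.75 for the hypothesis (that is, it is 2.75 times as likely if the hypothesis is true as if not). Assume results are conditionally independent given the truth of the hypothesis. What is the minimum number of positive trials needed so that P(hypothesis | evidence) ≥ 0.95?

4

Prior odds = 0.3/0.7 = 3/7.
Likelihood ratio per positive trial = 2.75.
Target odds: 0.95 ÷ 0.05 = 19.
Need (3/7) × 2.75ⁿ ≥ 19, i.e. 2.75ⁿ ≥ 133/3.
2.75³ = 20.796875 falls short of 133/3 but 2.75⁴ = 57.19140625 reaches it, so n = 4.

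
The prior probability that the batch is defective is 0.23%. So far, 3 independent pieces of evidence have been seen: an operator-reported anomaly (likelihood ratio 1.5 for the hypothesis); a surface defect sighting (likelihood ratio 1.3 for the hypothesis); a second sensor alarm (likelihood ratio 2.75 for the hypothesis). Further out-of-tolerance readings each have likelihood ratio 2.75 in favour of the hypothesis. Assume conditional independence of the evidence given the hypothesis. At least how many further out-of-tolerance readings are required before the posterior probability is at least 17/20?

Prior odds = 0.0023/0.9977 = 23/9977.
Combined Bayes factor of the evidence already in hand = 1.5 × 1.3 × 2.75 = 5.3625.
Odds after that evidence = (23/9977) × 5.3625 = 897/72560.
Target odds = 0.85/0.15 = 17/3.
Need 2.75ⁿ ≥ 17/3 ÷ (897/72560) = 1233520/2691.
2.75⁶ = 1771561/4096 falls short of 1233520/2691 but 2.75⁷ = 19487171/16384 reaches it, so n = 7.

7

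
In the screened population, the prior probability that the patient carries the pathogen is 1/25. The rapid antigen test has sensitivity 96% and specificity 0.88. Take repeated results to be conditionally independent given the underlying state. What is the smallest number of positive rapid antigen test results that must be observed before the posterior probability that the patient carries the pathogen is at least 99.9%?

Prior odds = 0.04/0.96 = 1/24.
False-positive rate = 1 − 0.88 = 0.12; likelihood ratio of a positive = 0.96/0.12 = 8.
Target posterior odds = 0.999/0.001 = 999.
Need (1/24) × 8ⁿ ≥ 999, i.e. 8ⁿ ≥ 23976.
8⁴ = 4096 falls short of 23976 but 8⁵ = 32768 reaches it, so n = 5.

5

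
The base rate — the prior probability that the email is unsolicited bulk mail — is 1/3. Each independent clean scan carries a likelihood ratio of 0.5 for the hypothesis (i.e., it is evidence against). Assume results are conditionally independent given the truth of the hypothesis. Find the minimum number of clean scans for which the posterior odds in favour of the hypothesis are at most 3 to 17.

Prior odds = (1/3)/(2/3) = 0.5.
Likelihood ratio per clean scan = 0.5.
Target odds = 3/17.
Require 0.5ⁿ ≤ 3/17 ÷ 0.5 = 6/17.
0.5¹ = 0.5 is still above 6/17 but 0.5² = 0.25 is at or below it, so n = 2.

2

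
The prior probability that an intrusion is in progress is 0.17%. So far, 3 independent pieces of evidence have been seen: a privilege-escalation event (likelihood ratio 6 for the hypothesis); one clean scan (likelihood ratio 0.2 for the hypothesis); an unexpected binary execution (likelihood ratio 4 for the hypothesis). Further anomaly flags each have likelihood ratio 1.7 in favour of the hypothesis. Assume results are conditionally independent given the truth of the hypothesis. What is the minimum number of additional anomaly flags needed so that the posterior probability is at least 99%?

18

Prior odds = 0.0017/0.9983 = 17/9983.
Combined Bayes factor of the evidence already in hand = 6 × 0.2 × 4 = 4.8.
Odds after that evidence = (17/9983) × 4.8 = 408/49915.
Target odds = 0.99/0.01 = 99.
Need 1.7ⁿ ≥ 99 ÷ (408/49915) = 1647195/136.
1.7¹⁷ ≈8272.4 falls short of 1647195/136 but 1.7¹⁸ ≈14063.1 reaches it, so n = 18.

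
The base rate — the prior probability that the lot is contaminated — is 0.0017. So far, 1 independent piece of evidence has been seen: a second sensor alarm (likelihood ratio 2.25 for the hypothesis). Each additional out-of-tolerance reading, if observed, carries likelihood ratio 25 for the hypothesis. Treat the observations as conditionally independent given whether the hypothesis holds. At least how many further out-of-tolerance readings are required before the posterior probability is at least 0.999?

Prior odds = 0.0017/0.9983 = 17/9983.
Bayes factor of the evidence already in hand = 2.25.
Odds after that evidence = (17/9983) × 2.25 = 153/39932.
Target odds = 0.999/0.001 = 999.
Need 25ⁿ ≥ 999 ÷ (153/39932) = 4432452/17.
25³ = 15625 falls short of 4432452/17 but 25⁴ = 390625 reaches it, so n = 4.

4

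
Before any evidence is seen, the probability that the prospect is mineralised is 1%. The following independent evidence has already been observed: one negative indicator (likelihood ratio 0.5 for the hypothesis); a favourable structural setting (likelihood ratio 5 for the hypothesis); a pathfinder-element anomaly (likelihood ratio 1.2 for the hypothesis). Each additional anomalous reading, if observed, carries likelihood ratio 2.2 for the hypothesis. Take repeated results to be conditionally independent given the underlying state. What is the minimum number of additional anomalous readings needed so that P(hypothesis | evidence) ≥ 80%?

7

Prior odds = 0.01/0.99 = 1/99.
Combined Bayes factor of the evidence already in hand = 0.5 × 5 × 1.2 = 3.
Odds after that evidence = (1/99) × 3 = 1/33.
Target odds = 0.8/0.2 = 4.
Need 2.2ⁿ ≥ 4 ÷ (1/33) = 132.
2.2⁶ = 1771561/15625 falls short of 132 but 2.2⁷ = 19487171/78125 reaches it, so n = 7.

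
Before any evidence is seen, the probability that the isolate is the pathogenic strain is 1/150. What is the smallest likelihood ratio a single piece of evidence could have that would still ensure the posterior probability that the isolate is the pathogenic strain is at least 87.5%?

Prior odds = (1/150)/(149/150) = 1/149.
Target odds = 0.875/0.125 = 7.
Required Bayes factor = 7 ÷ (1/149) = 1043.

1043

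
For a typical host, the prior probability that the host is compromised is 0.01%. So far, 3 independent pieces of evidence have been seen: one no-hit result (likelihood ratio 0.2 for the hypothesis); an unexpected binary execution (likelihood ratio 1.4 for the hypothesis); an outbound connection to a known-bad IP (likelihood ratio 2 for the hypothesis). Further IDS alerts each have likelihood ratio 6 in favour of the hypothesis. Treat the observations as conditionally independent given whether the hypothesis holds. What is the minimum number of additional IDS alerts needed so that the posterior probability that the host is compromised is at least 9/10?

Prior odds = 0.0001/0.9999 = 1/9999.
Combined Bayes factor of the evidence already in hand = 0.2 × 1.4 × 2 = 0.56.
Odds after that evidence = (1/9999) × 0.56 = 14/249975.
Target odds = 0.9/0.1 = 9.
Need 6ⁿ ≥ 9 ÷ (14/249975) = 2249775/14.
6⁶ = 46656 falls short of 2249775/14 but 6⁷ = 279936 reaches it, so n = 7.

7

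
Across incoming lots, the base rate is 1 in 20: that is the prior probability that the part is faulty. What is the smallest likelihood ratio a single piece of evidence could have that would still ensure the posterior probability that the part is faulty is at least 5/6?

Prior odds = 0.05/0.95 = 1/19.
Target odds = (5/6)/(1/6) = 5.
Required Bayes factor = 5 ÷ (1/19) = 95.

95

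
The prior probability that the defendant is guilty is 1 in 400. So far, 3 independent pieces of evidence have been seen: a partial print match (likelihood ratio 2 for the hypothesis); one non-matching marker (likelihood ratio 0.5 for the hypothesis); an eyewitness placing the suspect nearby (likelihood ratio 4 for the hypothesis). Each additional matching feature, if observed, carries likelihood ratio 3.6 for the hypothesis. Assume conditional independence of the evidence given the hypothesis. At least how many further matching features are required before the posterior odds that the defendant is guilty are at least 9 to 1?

Prior odds = 0.0025/0.9975 = 1/399.
Combined Bayes factor of the evidence already in hand = 2 × 0.5 × 4 = 4.
Odds after that evidence = (1/399) × 4 = 4/399.
Target odds = 9.
Need 3.6ⁿ ≥ 9 ÷ (4/399) = 897.75.
3.6⁵ = 604.66176 falls short of 897.75 but 3.6⁶ = 34012224/15625 reaches it, so n = 6.

6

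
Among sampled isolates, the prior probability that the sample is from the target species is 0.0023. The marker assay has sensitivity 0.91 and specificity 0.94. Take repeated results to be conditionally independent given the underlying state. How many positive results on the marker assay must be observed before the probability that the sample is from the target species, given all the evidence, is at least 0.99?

Prior odds: 0.0023 ÷ 0.9977 = 23/9977.
False-positive rate = 1 − 0.94 = 0.06; likelihood ratio of a positive = 0.91/0.06 = 91/6.
Target posterior odds = 0.99/0.01 = 99.
Require (91/6)ⁿ ≥ 99 ÷ (23/9977) = 987723/23.
(91/6)³ = 753571/216 falls short of 987723/23 but (91/6)⁴ = 68574961/1296 reaches it, so n = 4.

4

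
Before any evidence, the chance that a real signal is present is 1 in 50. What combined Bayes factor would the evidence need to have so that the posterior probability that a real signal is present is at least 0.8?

196

Prior odds = 0.02/0.98 = 1/49.
Target odds = 0.8/0.2 = 4.
Required Bayes factor = 4 ÷ (1/49) = 196.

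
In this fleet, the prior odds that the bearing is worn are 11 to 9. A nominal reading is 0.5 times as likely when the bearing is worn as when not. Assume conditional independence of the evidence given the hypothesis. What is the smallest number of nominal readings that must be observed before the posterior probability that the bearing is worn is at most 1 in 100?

7

Prior odds = 11/9.
Likelihood ratio per nominal reading = 0.5.
Target odds: 0.01 ÷ 0.99 = 1/99.
Require 0.5ⁿ ≤ 1/99 ÷ (11/9) = 1/121.
0.5⁶ = 0.015625 is still above 1/121 but 0.5⁷ = 0.0078125 is at or below it, so n = 7.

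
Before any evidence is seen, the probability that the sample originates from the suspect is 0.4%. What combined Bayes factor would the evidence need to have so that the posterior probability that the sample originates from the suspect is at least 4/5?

Prior odds = 0.004/0.996 = 1/249.
Target odds = 0.8/0.2 = 4.
Required Bayes factor = 4 ÷ (1/249) = 996.

996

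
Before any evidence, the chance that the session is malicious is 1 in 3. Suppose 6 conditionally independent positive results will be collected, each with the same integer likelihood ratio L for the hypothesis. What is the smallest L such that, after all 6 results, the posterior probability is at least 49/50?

3

Prior odds = (1/3)/(2/3) = 0.5.
Target odds = 0.98/0.02 = 49.
Need L⁶ ≥ 49 ÷ 0.5 = 98.
2⁶ = 64 < 98 ≤ 729 = 3⁶, so L = 3.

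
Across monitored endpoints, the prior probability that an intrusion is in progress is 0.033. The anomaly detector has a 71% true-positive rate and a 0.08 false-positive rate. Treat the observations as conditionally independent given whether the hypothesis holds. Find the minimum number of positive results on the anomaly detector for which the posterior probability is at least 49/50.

4

Prior odds: 0.033 ÷ 0.967 = 33/967.
Likelihood ratio of a positive result = 0.71/0.08 = 8.875.
Target posterior odds = 0.98/0.02 = 49.
Need (33/967) × 8.875ⁿ ≥ 49, i.e. 8.875ⁿ ≥ 47383/33.
8.875³ = 357911/512 falls short of 47383/33 but 8.875⁴ = 25411681/4096 reaches it, so n = 4.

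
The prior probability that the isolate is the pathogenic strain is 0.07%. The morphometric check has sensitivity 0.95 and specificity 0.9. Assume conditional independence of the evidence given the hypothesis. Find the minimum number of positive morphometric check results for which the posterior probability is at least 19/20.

Prior odds: 0.0007 ÷ 0.9993 = 7/9993.
False-positive rate = 1 − 0.9 = 0.1; likelihood ratio of a positive = 0.95/0.1 = 9.5.
Target odds: 0.95 ÷ 0.05 = 19.
Need (7/9993) × 9.5ⁿ ≥ 19, i.e. 9.5ⁿ ≥ 189867/7.
9.5⁴ = 8145.0625 falls short of 189867/7 but 9.5⁵ = 77378.09375 reaches it, so n = 5.

5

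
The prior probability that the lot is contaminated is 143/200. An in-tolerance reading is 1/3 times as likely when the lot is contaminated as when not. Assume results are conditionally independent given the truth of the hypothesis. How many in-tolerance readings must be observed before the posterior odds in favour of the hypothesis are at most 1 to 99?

Prior odds: 0.715 ÷ 0.285 = 143/57.
Likelihood ratio per in-tolerance reading = 1/3.
Target odds = 1/99.
Require (1/3)ⁿ ≤ 1/99 ÷ (143/57) = 19/4719.
(1/3)⁵ = 1/243 is still above 19/4719 but (1/3)⁶ = 1/729 is at or below it, so n = 6.

6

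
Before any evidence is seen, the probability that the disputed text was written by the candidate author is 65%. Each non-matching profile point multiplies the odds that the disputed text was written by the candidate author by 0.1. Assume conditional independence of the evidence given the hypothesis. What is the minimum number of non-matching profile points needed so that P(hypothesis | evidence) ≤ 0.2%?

3

Prior odds: 0.65 ÷ 0.35 = 13/7.
Likelihood ratio per non-matching profile point = 0.1.
Target posterior odds = 0.002/0.998 = 1/499.
Require 0.1ⁿ ≤ 1/499 ÷ (13/7) = 7/6487.
0.1² = 0.01 is still above 7/6487 but 0.1³ = 0.001 is at or below it, so n = 3.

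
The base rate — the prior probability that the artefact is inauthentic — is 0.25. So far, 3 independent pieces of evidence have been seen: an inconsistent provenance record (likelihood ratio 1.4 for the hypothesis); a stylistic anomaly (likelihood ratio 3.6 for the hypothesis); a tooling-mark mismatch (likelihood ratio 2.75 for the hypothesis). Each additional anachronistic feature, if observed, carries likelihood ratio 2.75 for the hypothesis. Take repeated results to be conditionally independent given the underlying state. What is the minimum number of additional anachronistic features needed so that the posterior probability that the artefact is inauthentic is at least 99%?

Prior odds = 0.25/0.75 = 1/3.
Combined Bayes factor of the evidence already in hand = 1.4 × 3.6 × 2.75 = 13.86.
Odds after that evidence = (1/3) × 13.86 = 4.62.
Target odds = 0.99/0.01 = 99.
Need 2.75ⁿ ≥ 99 ÷ 4.62 = 150/7.
2.75³ = 20.796875 falls short of 150/7 but 2.75⁴ = 57.19140625 reaches it, so n = 4.

4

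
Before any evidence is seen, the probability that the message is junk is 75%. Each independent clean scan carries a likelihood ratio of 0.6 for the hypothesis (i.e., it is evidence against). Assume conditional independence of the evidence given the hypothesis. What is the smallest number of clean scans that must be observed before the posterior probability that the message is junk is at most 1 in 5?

Prior odds = 0.75/0.25 = 3.
Likelihood ratio per clean scan = 0.6.
Target odds: 0.2 ÷ 0.8 = 0.25.
Require 0.6ⁿ ≤ 0.25 ÷ 3 = 1/12.
0.6⁴ = 0.1296 is still above 1/12 but 0.6⁵ = 0.07776 is at or below it, so n = 5.

5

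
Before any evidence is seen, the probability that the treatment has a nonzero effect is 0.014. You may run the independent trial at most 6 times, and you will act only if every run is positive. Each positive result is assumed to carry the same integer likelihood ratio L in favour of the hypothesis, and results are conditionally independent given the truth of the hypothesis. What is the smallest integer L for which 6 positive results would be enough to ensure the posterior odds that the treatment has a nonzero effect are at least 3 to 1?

Prior odds = 0.014/0.986 = 7/493.
Target odds = 3.
Need L⁶ ≥ 3 ÷ (7/493) = 1479/7.
2⁶ = 64 < 1479/7 ≤ 729 = 3⁶, so L = 3.

3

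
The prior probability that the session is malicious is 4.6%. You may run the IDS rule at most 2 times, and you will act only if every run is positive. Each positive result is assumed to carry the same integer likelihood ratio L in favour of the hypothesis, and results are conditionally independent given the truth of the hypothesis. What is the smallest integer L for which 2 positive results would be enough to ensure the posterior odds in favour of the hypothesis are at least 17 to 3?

11

Prior odds = 0.046/0.954 = 23/477.
Target odds = 17/3.
Need L² ≥ 17/3 ÷ (23/477) = 2703/23.
10² = 100 < 2703/23 ≤ 121 = 11², so L = 11.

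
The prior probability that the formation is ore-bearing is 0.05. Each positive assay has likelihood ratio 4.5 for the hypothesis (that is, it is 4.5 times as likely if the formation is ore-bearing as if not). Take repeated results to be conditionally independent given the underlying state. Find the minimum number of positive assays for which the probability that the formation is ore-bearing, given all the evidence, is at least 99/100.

Prior odds = 0.05/0.95 = 1/19.
Likelihood ratio per positive assay = 4.5.
Target odds: 0.99 ÷ 0.01 = 99.
Require 4.5ⁿ ≥ 99 ÷ (1/19) = 1881.
4.5⁵ = 1845.28125 falls short of 1881 but 4.5⁶ = 8303.765625 reaches it, so n = 6.

6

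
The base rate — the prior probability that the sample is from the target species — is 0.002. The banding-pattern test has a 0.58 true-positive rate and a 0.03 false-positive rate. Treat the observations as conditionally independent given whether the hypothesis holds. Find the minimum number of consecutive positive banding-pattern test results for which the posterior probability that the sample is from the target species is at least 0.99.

4

Prior odds = 0.002/0.998 = 1/499.
Likelihood ratio of a positive result = 0.58/0.03 = 58/3.
Target posterior odds = 0.99/0.01 = 99.
Require (58/3)ⁿ ≥ 99 ÷ (1/499) = 49401.
(58/3)³ = 195112/27 falls short of 49401 but (58/3)⁴ = 11316496/81 reaches it, so n = 4.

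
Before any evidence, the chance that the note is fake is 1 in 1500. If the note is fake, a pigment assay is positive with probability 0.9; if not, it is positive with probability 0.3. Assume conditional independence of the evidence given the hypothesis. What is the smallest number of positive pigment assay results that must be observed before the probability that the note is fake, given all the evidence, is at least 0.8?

8

Prior odds: (1/1500) ÷ (1499/1500) = 1/1499.
Likelihood ratio of a positive = 0.9/0.3 = 3.
Target odds: 0.8 ÷ 0.2 = 4.
Need (1/1499) × 3ⁿ ≥ 4, i.e. 3ⁿ ≥ 5996.
3⁷ = 2187 falls short of 5996 but 3⁸ = 6561 reaches it, so n = 8.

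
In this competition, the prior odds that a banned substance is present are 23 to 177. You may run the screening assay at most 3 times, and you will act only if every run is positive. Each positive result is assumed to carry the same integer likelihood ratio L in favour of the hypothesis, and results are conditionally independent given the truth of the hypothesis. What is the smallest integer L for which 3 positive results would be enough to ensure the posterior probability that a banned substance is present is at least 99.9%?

Prior odds = 23/177.
Target odds = 0.999/0.001 = 999.
Need L³ ≥ 999 ÷ (23/177) = 176823/23.
19³ = 6859 < 176823/23 ≤ 8000 = 20³, so L = 20.

20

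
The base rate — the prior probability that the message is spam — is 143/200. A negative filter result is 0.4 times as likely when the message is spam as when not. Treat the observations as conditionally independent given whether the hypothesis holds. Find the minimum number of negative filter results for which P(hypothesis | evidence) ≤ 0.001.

Prior odds: 0.715 ÷ 0.285 = 143/57.
Likelihood ratio per negative filter result = 0.4.
Target odds: 0.001 ÷ 0.999 = 1/999.
Require 0.4ⁿ ≤ 1/999 ÷ (143/57) = 19/47619.
0.4⁸ = 256/390625 is still above 19/47619 but 0.4⁹ = 512/1953125 is at or below it, so n = 9.

9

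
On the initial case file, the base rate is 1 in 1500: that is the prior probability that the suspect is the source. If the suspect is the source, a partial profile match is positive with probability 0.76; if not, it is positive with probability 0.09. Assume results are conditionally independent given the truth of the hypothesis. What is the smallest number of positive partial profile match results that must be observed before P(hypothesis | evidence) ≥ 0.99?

Prior odds = (1/1500)/(1499/1500) = 1/1499.
Likelihood ratio of a positive = 0.76/0.09 = 76/9.
Target odds: 0.99 ÷ 0.01 = 99.
Require (76/9)ⁿ ≥ 99 ÷ (1/1499) = 148401.
(76/9)⁵ ≈42939.3 falls short of 148401 but (76/9)⁶ ≈362599 reaches it, so n = 6.

6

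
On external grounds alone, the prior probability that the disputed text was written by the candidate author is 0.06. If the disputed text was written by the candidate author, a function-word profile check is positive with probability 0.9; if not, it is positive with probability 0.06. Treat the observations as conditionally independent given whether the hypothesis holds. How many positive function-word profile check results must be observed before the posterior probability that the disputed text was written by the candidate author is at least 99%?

3

Prior odds = 0.06/0.94 = 3/47.
Likelihood ratio of a positive = 0.9/0.06 = 15.
Target odds: 0.99 ÷ 0.01 = 99.
Need (3/47) × 15ⁿ ≥ 99, i.e. 15ⁿ ≥ 1551.
15² = 225 falls short of 1551 but 15³ = 3375 reaches it, so n = 3.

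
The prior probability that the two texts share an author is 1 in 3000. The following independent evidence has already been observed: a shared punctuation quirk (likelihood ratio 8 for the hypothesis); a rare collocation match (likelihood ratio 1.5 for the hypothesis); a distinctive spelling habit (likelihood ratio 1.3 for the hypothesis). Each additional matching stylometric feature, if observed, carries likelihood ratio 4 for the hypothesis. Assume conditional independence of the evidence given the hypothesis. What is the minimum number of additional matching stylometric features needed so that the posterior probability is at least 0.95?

6

Prior odds = (1/3000)/(2999/3000) = 1/2999.
Combined Bayes factor of the evidence already in hand = 8 × 1.5 × 1.3 = 15.6.
Odds after that evidence = (1/2999) × 15.6 = 78/14995.
Target odds = 0.95/0.05 = 19.
Need 4ⁿ ≥ 19 ÷ (78/14995) = 284905/78.
4⁵ = 1024 falls short of 284905/78 but 4⁶ = 4096 reaches it, so n = 6.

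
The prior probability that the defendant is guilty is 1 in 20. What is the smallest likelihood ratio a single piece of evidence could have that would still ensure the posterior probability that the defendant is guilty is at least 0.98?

931

Prior odds = 0.05/0.95 = 1/19.
Target odds = 0.98/0.02 = 49.
Required Bayes factor = 49 ÷ (1/19) = 931.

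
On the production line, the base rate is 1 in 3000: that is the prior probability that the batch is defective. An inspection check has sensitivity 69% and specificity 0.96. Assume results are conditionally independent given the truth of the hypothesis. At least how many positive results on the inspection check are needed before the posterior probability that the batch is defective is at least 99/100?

Prior odds: (1/3000) ÷ (2999/3000) = 1/2999.
False-positive rate = 1 − 0.96 = 0.04; likelihood ratio of a positive = 0.69/0.04 = 17.25.
Target posterior odds = 0.99/0.01 = 99.
Require 17.25ⁿ ≥ 99 ÷ (1/2999) = 296901.
17.25⁴ = 22667121/256 falls short of 296901 but 17.25⁵ ≈1.52737e+06 reaches it, so n = 5.

5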